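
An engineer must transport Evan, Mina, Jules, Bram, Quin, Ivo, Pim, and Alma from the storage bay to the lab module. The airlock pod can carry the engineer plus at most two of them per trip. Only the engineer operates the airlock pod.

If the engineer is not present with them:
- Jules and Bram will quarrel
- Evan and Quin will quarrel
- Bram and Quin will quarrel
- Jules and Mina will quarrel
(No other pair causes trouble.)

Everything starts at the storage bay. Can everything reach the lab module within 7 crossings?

No

Counting alone: the engineer can take at most 2 across per trip to the lab module, so moving all 8 needs at least 4 loaded trips out, with a return between consecutive ones — at least 7 crossings.
The safety rule pushes this higher. Following every safe sequence of crossings, the most of the 8 that can be at the lab module as the airlock pod arrives there on crossing 7 is 7 — never all 8.
So the move cannot be finished within 7 crossings. (The shortest complete plan takes 9:)
1. Engineer goes to the lab module with Jules and Quin.
2. Engineer goes back to the storage bay alone.
3. Engineer goes to the lab module with Evan and Mina.
4. Engineer goes back to the storage bay with Jules and Quin.
5. Engineer goes to the lab module with Bram and Ivo.
6. Engineer goes back to the storage bay alone.
7. Engineer goes to the lab module with Alma and Pim.
8. Engineer goes back to the storage bay alone.
9. Engineer goes to the lab module with Jules and Quin.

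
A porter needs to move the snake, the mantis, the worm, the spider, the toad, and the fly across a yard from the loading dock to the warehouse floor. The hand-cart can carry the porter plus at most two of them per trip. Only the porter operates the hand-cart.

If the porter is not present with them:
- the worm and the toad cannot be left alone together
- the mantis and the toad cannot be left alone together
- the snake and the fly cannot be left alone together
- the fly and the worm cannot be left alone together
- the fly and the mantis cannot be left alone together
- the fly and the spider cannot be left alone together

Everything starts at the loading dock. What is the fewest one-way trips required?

7

Counting alone: the porter can take at most 2 across per trip to the warehouse floor, so moving all 6 needs at least 3 loaded trips out, with a return between consecutive ones — at least 5 crossings.
The safety rule pushes this higher. Following every safe sequence of crossings, the most of the 6 that can be at the warehouse floor as the hand-cart arrives there on crossing 5 is 5 — never all 6.
So no plan with fewer than 7 crossings exists, and this one achieves 7:
1. Porter goes to the warehouse floor with the fly and the toad.  [the loading dock: the mantis, the snake, the spider, the worm | the warehouse floor: the fly, the toad]
2. Porter goes back to the loading dock alone.  [the loading dock: the mantis, the snake, the spider, the worm | the warehouse floor: the fly, the toad]
3. Porter goes to the warehouse floor with the mantis and the snake.  [the loading dock: the spider, the worm | the warehouse floor: the fly, the mantis, the snake, the toad]
4. Porter goes back to the loading dock with the fly and the toad.  [the loading dock: the fly, the spider, the toad, the worm | the warehouse floor: the mantis, the snake]
5. Porter goes to the warehouse floor with the spider and the worm.  [the loading dock: the fly, the toad | the warehouse floor: the mantis, the snake, the spider, the worm]
6. Porter goes back to the loading dock alone.  [the loading dock: the fly, the toad | the warehouse floor: the mantis, the snake, the spider, the worm]
7. Porter goes to the warehouse floor with the fly and the toad.  [the loading dock: — | the warehouse floor: the fly, the mantis, the snake, the spider, the toad, the worm]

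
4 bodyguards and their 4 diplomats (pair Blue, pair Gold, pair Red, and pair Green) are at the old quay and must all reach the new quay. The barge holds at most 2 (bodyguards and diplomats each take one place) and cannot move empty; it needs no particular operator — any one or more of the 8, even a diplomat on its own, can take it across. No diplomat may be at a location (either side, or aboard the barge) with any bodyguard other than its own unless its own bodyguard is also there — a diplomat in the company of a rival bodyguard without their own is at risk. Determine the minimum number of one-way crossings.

Following every safe sequence of crossings from the start, the most of the 8 that can be at the new quay as the barge arrives there on crossings 1, 3, 5 is 2, 3, 4 respectively; the best ever achieved is 4 of 8.
From crossing 7 on, no configuration arises that was not already reachable earlier: only 44 distinct safe configurations (who is on which side, and where the barge is) can ever be reached, none of them has everyone across, and every continuation just revisits them. So no valid plan exists.

impossible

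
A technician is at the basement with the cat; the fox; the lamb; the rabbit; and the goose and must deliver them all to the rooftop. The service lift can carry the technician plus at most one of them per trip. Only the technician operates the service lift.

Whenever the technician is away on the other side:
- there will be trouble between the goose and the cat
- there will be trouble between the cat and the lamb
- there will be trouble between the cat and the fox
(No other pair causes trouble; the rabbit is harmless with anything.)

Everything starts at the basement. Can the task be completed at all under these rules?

No

Following every safe sequence of crossings from the start, the most of the 5 that can be at the rooftop as the service lift arrives there on crossings 1, 3, 5 is 1, 2, 3 respectively; the best ever achieved is 3 of 5.
From crossing 7 on, no configuration arises that was not already reachable earlier: only 18 distinct safe configurations (who is on which side, and where the service lift is) can ever be reached, none of them has everyone across, and every continuation just revisits them. So no valid plan exists.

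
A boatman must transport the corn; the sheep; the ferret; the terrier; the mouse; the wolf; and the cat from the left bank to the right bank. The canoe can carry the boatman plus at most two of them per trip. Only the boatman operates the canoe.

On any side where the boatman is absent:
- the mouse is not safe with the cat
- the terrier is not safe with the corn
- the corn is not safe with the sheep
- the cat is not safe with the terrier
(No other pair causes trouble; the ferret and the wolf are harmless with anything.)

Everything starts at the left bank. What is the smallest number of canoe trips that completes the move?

Counting alone: the boatman can take at most 2 across per trip to the right bank, so moving all 7 needs at least 4 loaded trips out, with a return between consecutive ones — at least 7 crossings.
The safety rule pushes this higher. Following every safe sequence of crossings, the most of the 7 that can be at the right bank as the canoe arrives there on crossing 7 is 6 — never all 7.
So no plan with fewer than 9 crossings exists, and this one achieves 9:
1. Boatman goes to the right bank with the cat and the corn.
2. Boatman goes back to the left bank alone.
3. Boatman goes to the right bank with the sheep.
4. Boatman goes back to the left bank with the corn.
5. Boatman goes to the right bank with the ferret and the terrier.
6. Boatman goes back to the left bank with the cat.
7. Boatman goes to the right bank with the mouse and the wolf.
8. Boatman goes back to the left bank alone.
9. Boatman goes to the right bank with the cat and the corn.

9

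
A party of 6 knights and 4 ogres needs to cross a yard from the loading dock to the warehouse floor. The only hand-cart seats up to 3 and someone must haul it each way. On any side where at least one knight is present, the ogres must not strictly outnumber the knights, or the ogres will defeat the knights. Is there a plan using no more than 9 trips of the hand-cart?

Yes — this plan uses 9 crossings (≤ 9):
1. 2 ogres → the warehouse floor.  (the loading dock: 6K 2O; the warehouse floor: 0K 2O)
2. 1 ogre ← the loading dock.  (the loading dock: 6K 3O; the warehouse floor: 0K 1O)
3. 3 ogres → the warehouse floor.  (the loading dock: 6K 0O; the warehouse floor: 0K 4O)
4. 1 ogre ← the loading dock.  (the loading dock: 6K 1O; the warehouse floor: 0K 3O)
5. 3 knights → the warehouse floor.  (the loading dock: 3K 1O; the warehouse floor: 3K 3O)
6. 1 ogre ← the loading dock.  (the loading dock: 3K 2O; the warehouse floor: 3K 2O)
7. 1 knight and 2 ogres → the warehouse floor.  (the loading dock: 2K 0O; the warehouse floor: 4K 4O)
8. 1 ogre ← the loading dock.  (the loading dock: 2K 1O; the warehouse floor: 4K 3O)
9. 2 knights and 1 ogre → the warehouse floor.  (the loading dock: 0K 0O; the warehouse floor: 6K 4O)

Yes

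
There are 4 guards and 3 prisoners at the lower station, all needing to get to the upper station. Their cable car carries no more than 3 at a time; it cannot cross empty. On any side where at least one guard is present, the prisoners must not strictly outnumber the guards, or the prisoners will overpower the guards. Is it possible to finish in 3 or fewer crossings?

Counting alone: each trip to the upper station takes at most 3 across and each return brings at least 1 back, so after t trips out (and t−1 returns) at most 3t − (t−1) of the 7 are across; that first reaches 7 at t = 3, so at least 5 crossings are needed.
Since 3 < 5, 3 crossings cannot be enough. (The shortest complete plan in fact takes 5:)
1. 3 prisoners → the upper station.  (the lower station: 4G 0P; the upper station: 0G 3P)
2. 1 prisoner ← the lower station.  (the lower station: 4G 1P; the upper station: 0G 2P)
3. 3 guards → the upper station.  (the lower station: 1G 1P; the upper station: 3G 2P)
4. 1 guard ← the lower station.  (the lower station: 2G 1P; the upper station: 2G 2P)
5. 2 guards and 1 prisoner → the upper station.  (the lower station: 0G 0P; the upper station: 4G 3P)

No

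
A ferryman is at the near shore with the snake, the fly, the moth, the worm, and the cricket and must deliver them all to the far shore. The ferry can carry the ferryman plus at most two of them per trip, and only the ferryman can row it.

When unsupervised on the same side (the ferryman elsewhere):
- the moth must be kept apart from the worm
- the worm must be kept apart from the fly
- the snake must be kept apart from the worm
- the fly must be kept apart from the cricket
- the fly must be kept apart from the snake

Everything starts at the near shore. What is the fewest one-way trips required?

Counting alone: the ferryman can take at most 2 across per trip to the far shore, so moving all 5 needs at least 3 loaded trips out, with a return between consecutive ones — at least 5 crossings.
The safety rule pushes this higher. Following every safe sequence of crossings, the most of the 5 that can be at the far shore as the ferry arrives there on crossing 5 is 4 — never all 5.
So no plan with fewer than 7 crossings exists, and this one achieves 7:
1. Ferryman goes to the far shore with the fly and the worm.
2. Ferryman goes back to the near shore with the fly.
3. Ferryman goes to the far shore with the cricket and the snake.
4. Ferryman goes back to the near shore with the snake.
5. Ferryman goes to the far shore with the moth and the snake.
6. Ferryman goes back to the near shore with the worm.
7. Ferryman goes to the far shore with the fly and the worm.

7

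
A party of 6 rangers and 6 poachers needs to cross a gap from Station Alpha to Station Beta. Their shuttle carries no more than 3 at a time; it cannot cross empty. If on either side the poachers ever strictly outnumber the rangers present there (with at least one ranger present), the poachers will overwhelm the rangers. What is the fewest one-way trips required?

Following every safe sequence of crossings from the start, the most of the 12 that can be at Station Beta as the shuttle arrives there on crossings 1, 3, 5 is 3, 5, 6 respectively; the best ever achieved is 6 of 12.
From crossing 7 on, no configuration arises that was not already reachable earlier: only 17 distinct safe configurations (who is on which side, and where the shuttle is) can ever be reached, none of them has everyone across, and every continuation just revisits them. They are: 0 rangers + 0 poachers across (shuttle back at the start); 0 rangers + 1 poacher across (shuttle there); 0 rangers + 1 poacher across (shuttle back at the start); 0 rangers + 2 poachers across (shuttle there); 0 rangers + 2 poachers across (shuttle back at the start); 0 rangers + 3 poachers across (shuttle there); 0 rangers + 3 poachers across (shuttle back at the start); 0 rangers + 4 poachers across (shuttle there); 0 rangers + 4 poachers across (shuttle back at the start); 0 rangers + 5 poachers across (shuttle there); 0 rangers + 5 poachers across (shuttle back at the start); 0 rangers + 6 poachers across (shuttle there); 1 ranger + 1 poacher across (shuttle there); 1 ranger + 1 poacher across (shuttle back at the start); 2 rangers + 2 poachers across (shuttle there); 2 rangers + 2 poachers across (shuttle back at the start); 3 rangers + 3 poachers across (shuttle there). So no valid plan exists.

impossible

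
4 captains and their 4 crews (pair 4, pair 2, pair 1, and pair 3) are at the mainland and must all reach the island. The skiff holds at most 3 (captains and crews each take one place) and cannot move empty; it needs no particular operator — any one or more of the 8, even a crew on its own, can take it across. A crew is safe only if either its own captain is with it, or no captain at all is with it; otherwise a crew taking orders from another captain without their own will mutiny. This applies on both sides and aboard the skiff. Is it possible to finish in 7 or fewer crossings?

No

Counting alone: each trip to the island takes at most 3 across and each return brings at least 1 back, so after t trips out (and t−1 returns) at most 3t − (t−1) of the 8 are across; that first reaches 8 at t = 4, so at least 7 crossings are needed.
The safety rule pushes this higher. Following every safe sequence of crossings, the most of the 8 that can be at the island as the skiff arrives there on crossing 7 is 7 — never all 8.
So the move cannot be finished within 7 crossings. (The shortest complete plan takes 9:)
1. captain 4 and crew 4 cross → the island.
2. captain 4 crosses ← the mainland.
3. captain 2, captain 4, and crew 2 cross → the island.
4. captain 4 and crew 4 cross ← the mainland.
5. captain 1, captain 3, and captain 4 cross → the island.
6. crew 2 crosses ← the mainland.
7. crew 2 and crew 4 cross → the island.
8. crew 4 crosses ← the mainland.
9. crew 1, crew 3, and crew 4 cross → the island.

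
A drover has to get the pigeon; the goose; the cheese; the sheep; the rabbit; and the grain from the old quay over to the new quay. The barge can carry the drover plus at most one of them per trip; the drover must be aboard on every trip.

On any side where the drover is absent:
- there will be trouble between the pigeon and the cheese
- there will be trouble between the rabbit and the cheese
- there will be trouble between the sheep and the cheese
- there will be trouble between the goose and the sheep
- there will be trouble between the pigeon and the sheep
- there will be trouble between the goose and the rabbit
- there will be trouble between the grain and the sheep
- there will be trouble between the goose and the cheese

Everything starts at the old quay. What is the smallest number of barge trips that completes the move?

impossible

Whatever the first load, the items left behind include a forbidden pair without the drover. No opening move is safe, so no plan exists.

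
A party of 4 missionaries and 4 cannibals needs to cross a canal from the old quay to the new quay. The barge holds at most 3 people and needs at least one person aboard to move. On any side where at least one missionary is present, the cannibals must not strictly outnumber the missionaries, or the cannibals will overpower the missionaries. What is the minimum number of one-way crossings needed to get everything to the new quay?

Counting alone: each trip to the new quay takes at most 3 across and each return brings at least 1 back, so after t trips out (and t−1 returns) at most 3t − (t−1) of the 8 are across; that first reaches 8 at t = 4, so at least 7 crossings are needed.
The safety rule pushes this higher. Following every safe sequence of crossings, the most of the 8 that can be at the new quay as the barge arrives there on crossing 7 is 7 — never all 8.
So no plan with fewer than 9 crossings exists, and this one achieves 9:
1. 2 cannibals → the new quay.  (the old quay: 4M 2C; the new quay: 0M 2C)
2. 1 cannibal ← the old quay.  (the old quay: 4M 3C; the new quay: 0M 1C)
3. 3 cannibals → the new quay.  (the old quay: 4M 0C; the new quay: 0M 4C)
4. 1 cannibal ← the old quay.  (the old quay: 4M 1C; the new quay: 0M 3C)
5. 3 missionaries → the new quay.  (the old quay: 1M 1C; the new quay: 3M 3C)
6. 1 missionary and 1 cannibal ← the old quay.  (the old quay: 2M 2C; the new quay: 2M 2C)
7. 2 missionaries → the new quay.  (the old quay: 0M 2C; the new quay: 4M 2C)
8. 1 cannibal ← the old quay.  (the old quay: 0M 3C; the new quay: 4M 1C)
9. 3 cannibals → the new quay.  (the old quay: 0M 0C; the new quay: 4M 4C)

9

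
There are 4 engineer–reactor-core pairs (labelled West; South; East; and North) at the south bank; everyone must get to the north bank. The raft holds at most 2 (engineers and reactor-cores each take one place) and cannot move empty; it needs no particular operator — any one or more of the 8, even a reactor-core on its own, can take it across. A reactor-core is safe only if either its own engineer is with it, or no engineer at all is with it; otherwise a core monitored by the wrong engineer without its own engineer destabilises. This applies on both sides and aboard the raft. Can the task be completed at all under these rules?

Following every safe sequence of crossings from the start, the most of the 8 that can be at the north bank as the raft arrives there on crossings 1, 3, 5 is 2, 3, 4 respectively; the best ever achieved is 4 of 8.
From crossing 7 on, no configuration arises that was not already reachable earlier: only 44 distinct safe configurations (who is on which side, and where the raft is) can ever be reached, none of them has everyone across, and every continuation just revisits them. So no valid plan exists.

No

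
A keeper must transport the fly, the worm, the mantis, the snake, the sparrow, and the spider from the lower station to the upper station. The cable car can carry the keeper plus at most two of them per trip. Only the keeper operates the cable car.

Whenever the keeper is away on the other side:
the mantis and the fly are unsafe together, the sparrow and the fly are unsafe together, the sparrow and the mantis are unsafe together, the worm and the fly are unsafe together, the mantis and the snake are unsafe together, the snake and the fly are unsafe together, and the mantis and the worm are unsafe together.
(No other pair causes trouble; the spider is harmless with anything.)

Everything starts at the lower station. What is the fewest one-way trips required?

impossible

Following every safe sequence of crossings from the start, the most of the 6 that can be at the upper station as the cable car arrives there on crossings 1, 3, 5 is 2, 3, 4 respectively; the best ever achieved is 4 of 6.
From crossing 7 on, no configuration arises that was not already reachable earlier: only 20 distinct safe configurations (who is on which side, and where the cable car is) can ever be reached, none of them has everyone across, and every continuation just revisits them. So no valid plan exists.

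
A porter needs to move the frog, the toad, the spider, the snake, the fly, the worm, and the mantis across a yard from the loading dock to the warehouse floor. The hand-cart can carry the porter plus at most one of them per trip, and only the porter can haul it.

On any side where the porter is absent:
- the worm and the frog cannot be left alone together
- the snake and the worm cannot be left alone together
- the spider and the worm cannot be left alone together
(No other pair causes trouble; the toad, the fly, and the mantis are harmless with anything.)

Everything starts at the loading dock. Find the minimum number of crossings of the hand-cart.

impossible

Following every safe sequence of crossings from the start, the most of the 7 that can be at the warehouse floor as the hand-cart arrives there on crossings 1, 3, 5, 7, 9 is 1, 2, 3, 4, 5 respectively; the best ever achieved is 5 of 7.
From crossing 11 on, no configuration arises that was not already reachable earlier: only 72 distinct safe configurations (who is on which side, and where the hand-cart is) can ever be reached, none of them has everyone across, and every continuation just revisits them. So no valid plan exists.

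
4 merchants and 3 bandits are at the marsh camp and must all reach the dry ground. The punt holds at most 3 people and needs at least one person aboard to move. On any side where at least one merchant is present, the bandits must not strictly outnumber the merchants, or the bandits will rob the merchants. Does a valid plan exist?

1. 3 bandits → the dry ground.  (the marsh camp: 4M 0B; the dry ground: 0M 3B)
2. 1 bandit ← the marsh camp.  (the marsh camp: 4M 1B; the dry ground: 0M 2B)
3. 3 merchants → the dry ground.  (the marsh camp: 1M 1B; the dry ground: 3M 2B)
4. 1 merchant ← the marsh camp.  (the marsh camp: 2M 1B; the dry ground: 2M 2B)
5. 2 merchants and 1 bandit → the dry ground.  (the marsh camp: 0M 0B; the dry ground: 4M 3B)

Yes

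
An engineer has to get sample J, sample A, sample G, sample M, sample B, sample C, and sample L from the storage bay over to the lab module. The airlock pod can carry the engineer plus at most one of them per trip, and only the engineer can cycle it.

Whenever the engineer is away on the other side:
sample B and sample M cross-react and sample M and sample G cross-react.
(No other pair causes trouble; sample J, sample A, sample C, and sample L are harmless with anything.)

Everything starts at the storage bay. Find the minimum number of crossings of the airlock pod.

15

Counting alone: the engineer can take at most 1 across per trip to the lab module, so moving all 7 needs at least 7 loaded trips out, with a return between consecutive ones — at least 13 crossings.
The safety rule pushes this higher. Following every safe sequence of crossings, the most of the 7 that can be at the lab module as the airlock pod arrives there on crossing 13 is 6 — never all 7.
So no plan with fewer than 15 crossings exists, and this one achieves 15:
1. Engineer goes to the lab module with sample M.  [the storage bay: sample A, sample B, sample C, sample G, sample J, sample L | the lab module: sample M]
2. Engineer goes back to the storage bay alone.  [the storage bay: sample A, sample B, sample C, sample G, sample J, sample L | the lab module: sample M]
3. Engineer goes to the lab module with sample J.  [the storage bay: sample A, sample B, sample C, sample G, sample L | the lab module: sample J, sample M]
4. Engineer goes back to the storage bay alone.  [the storage bay: sample A, sample B, sample C, sample G, sample L | the lab module: sample J, sample M]
5. Engineer goes to the lab module with sample A.  [the storage bay: sample B, sample C, sample G, sample L | the lab module: sample A, sample J, sample M]
6. Engineer goes back to the storage bay alone.  [the storage bay: sample B, sample C, sample G, sample L | the lab module: sample A, sample J, sample M]
7. Engineer goes to the lab module with sample G.  [the storage bay: sample B, sample C, sample L | the lab module: sample A, sample G, sample J, sample M]
8. Engineer goes back to the storage bay with sample M.  [the storage bay: sample B, sample C, sample L, sample M | the lab module: sample A, sample G, sample J]
9. Engineer goes to the lab module with sample B.  [the storage bay: sample C, sample L, sample M | the lab module: sample A, sample B, sample G, sample J]
10. Engineer goes back to the storage bay alone.  [the storage bay: sample C, sample L, sample M | the lab module: sample A, sample B, sample G, sample J]
11. Engineer goes to the lab module with sample C.  [the storage bay: sample L, sample M | the lab module: sample A, sample B, sample C, sample G, sample J]
12. Engineer goes back to the storage bay alone.  [the storage bay: sample L, sample M | the lab module: sample A, sample B, sample C, sample G, sample J]
13. Engineer goes to the lab module with sample L.  [the storage bay: sample M | the lab module: sample A, sample B, sample C, sample G, sample J, sample L]
14. Engineer goes back to the storage bay alone.  [the storage bay: sample M | the lab module: sample A, sample B, sample C, sample G, sample J, sample L]
15. Engineer goes to the lab module with sample M.  [the storage bay: — | the lab module: sample A, sample B, sample C, sample G, sample J, sample L, sample M]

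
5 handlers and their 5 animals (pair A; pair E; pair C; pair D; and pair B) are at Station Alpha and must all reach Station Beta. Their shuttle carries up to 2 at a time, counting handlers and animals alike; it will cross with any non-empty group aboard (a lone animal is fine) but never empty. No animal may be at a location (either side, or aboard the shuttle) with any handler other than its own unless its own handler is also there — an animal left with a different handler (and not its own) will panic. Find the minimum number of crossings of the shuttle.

Following every safe sequence of crossings from the start, the most of the 10 that can be at Station Beta as the shuttle arrives there on crossings 1, 3, 5, 7 is 2, 3, 4, 5 respectively; the best ever achieved is 5 of 10.
From crossing 9 on, no configuration arises that was not already reachable earlier: only 82 distinct safe configurations (who is on which side, and where the shuttle is) can ever be reached, none of them has everyone across, and every continuation just revisits them. So no valid plan exists.

impossible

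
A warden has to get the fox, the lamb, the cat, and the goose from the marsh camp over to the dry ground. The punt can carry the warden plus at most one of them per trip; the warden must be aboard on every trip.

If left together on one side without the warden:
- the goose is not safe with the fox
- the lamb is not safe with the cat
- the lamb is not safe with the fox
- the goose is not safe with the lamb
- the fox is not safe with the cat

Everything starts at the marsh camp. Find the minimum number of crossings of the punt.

impossible

Whatever the first load, the items left behind include a forbidden pair without the warden. No opening move is safe, so no plan exists.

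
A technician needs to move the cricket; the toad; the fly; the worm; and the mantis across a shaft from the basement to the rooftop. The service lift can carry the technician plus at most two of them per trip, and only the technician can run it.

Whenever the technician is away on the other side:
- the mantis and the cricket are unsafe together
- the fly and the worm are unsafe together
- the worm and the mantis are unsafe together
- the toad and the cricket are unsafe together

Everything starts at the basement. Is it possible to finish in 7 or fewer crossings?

Yes

Yes — this plan uses 7 crossings (≤ 7):
1. Technician goes to the rooftop with the cricket and the worm.
2. Technician goes back to the basement alone.
3. Technician goes to the rooftop with the toad.
4. Technician goes back to the basement with the cricket.
5. Technician goes to the rooftop with the fly and the mantis.
6. Technician goes back to the basement with the worm.
7. Technician goes to the rooftop with the cricket and the worm.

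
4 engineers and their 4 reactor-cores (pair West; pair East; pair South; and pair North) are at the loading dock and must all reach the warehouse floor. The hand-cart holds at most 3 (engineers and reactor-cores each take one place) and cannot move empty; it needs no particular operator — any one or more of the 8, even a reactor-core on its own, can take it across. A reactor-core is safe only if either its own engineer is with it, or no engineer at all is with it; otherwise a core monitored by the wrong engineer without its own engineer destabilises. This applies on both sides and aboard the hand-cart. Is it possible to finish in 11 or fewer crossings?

Yes — this plan uses 9 crossings (≤ 11):
1. engineer West and reactor-core West cross → the warehouse floor.
2. engineer West crosses ← the loading dock.
3. engineer East, engineer West, and reactor-core East cross → the warehouse floor.
4. engineer West and reactor-core West cross ← the loading dock.
5. engineer North, engineer South, and engineer West cross → the warehouse floor.
6. reactor-core East crosses ← the loading dock.
7. reactor-core East and reactor-core West cross → the warehouse floor.
8. reactor-core West crosses ← the loading dock.
9. reactor-core North, reactor-core South, and reactor-core West cross → the warehouse floor.

Yes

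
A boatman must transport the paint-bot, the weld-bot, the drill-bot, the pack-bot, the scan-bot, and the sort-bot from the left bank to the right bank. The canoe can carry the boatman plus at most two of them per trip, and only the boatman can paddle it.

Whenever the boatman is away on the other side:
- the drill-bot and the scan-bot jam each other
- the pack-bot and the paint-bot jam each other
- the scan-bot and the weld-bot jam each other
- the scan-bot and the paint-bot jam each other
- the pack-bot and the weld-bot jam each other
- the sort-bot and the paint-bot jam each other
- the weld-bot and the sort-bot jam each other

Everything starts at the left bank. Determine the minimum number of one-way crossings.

impossible

Whatever the first load, the items left behind include a forbidden pair without the boatman. No opening move is safe, so no plan exists.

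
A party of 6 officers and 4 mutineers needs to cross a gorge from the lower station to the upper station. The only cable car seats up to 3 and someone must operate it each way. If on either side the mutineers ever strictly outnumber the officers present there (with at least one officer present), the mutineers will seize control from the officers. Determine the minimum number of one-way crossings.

Counting alone: each trip to the upper station takes at most 3 across and each return brings at least 1 back, so after t trips out (and t−1 returns) at most 3t − (t−1) of the 10 are across; that first reaches 10 at t = 5, so at least 9 crossings are needed.
The plan below uses exactly 9 crossings, so it is optimal:
1. 2 mutineers → the upper station.  (the lower station: 6O 2M; the upper station: 0O 2M)
2. 1 mutineer ← the lower station.  (the lower station: 6O 3M; the upper station: 0O 1M)
3. 3 mutineers → the upper station.  (the lower station: 6O 0M; the upper station: 0O 4M)
4. 1 mutineer ← the lower station.  (the lower station: 6O 1M; the upper station: 0O 3M)
5. 3 officers → the upper station.  (the lower station: 3O 1M; the upper station: 3O 3M)
6. 1 mutineer ← the lower station.  (the lower station: 3O 2M; the upper station: 3O 2M)
7. 1 officer and 2 mutineers → the upper station.  (the lower station: 2O 0M; the upper station: 4O 4M)
8. 1 mutineer ← the lower station.  (the lower station: 2O 1M; the upper station: 4O 3M)
9. 2 officers and 1 mutineer → the upper station.  (the lower station: 0O 0M; the upper station: 6O 4M)

9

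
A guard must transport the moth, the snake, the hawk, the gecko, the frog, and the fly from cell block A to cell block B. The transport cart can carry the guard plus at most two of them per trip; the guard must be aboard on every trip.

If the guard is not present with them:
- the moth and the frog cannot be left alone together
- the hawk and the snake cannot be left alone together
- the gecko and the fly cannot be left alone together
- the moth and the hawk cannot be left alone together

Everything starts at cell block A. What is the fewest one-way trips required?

Whatever the first load, the items left behind include a forbidden pair without the guard. No opening move is safe, so no plan exists.

impossible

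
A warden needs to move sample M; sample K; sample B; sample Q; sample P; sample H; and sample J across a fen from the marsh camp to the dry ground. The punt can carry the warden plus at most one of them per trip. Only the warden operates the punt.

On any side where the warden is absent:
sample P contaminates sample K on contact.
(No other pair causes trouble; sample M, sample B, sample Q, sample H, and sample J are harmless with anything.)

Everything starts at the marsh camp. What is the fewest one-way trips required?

13

Counting alone: the warden can take at most 1 across per trip to the dry ground, so moving all 7 needs at least 7 loaded trips out, with a return between consecutive ones — at least 13 crossings.
The plan below uses exactly 13 crossings, so it is optimal:
1. Warden goes to the dry ground with sample K.
2. Warden goes back to the marsh camp alone.
3. Warden goes to the dry ground with sample M.
4. Warden goes back to the marsh camp alone.
5. Warden goes to the dry ground with sample B.
6. Warden goes back to the marsh camp alone.
7. Warden goes to the dry ground with sample Q.
8. Warden goes back to the marsh camp alone.
9. Warden goes to the dry ground with sample H.
10. Warden goes back to the marsh camp alone.
11. Warden goes to the dry ground with sample J.
12. Warden goes back to the marsh camp alone.
13. Warden goes to the dry ground with sample P.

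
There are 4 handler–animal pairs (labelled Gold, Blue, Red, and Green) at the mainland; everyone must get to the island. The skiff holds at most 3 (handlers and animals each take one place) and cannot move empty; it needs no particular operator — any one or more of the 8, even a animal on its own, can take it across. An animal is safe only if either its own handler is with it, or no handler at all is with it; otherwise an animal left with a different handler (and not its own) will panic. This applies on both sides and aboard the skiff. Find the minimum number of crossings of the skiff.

Counting alone: each trip to the island takes at most 3 across and each return brings at least 1 back, so after t trips out (and t−1 returns) at most 3t − (t−1) of the 8 are across; that first reaches 8 at t = 4, so at least 7 crossings are needed.
The safety rule pushes this higher. Following every safe sequence of crossings, the most of the 8 that can be at the island as the skiff arrives there on crossing 7 is 7 — never all 8.
So no plan with fewer than 9 crossings exists, and this one achieves 9:
1. animal Gold and handler Gold cross → the island.
2. handler Gold crosses ← the mainland.
3. animal Blue, handler Blue, and handler Gold cross → the island.
4. animal Gold and handler Gold cross ← the mainland.
5. handler Gold, handler Green, and handler Red cross → the island.
6. animal Blue crosses ← the mainland.
7. animal Blue and animal Gold cross → the island.
8. animal Gold crosses ← the mainland.
9. animal Gold, animal Green, and animal Red cross → the island.

9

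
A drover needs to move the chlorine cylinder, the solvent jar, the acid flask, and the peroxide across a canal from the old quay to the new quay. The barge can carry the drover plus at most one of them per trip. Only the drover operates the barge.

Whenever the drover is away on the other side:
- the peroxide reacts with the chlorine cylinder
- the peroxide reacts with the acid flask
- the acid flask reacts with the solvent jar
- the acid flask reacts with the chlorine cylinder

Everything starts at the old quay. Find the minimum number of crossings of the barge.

impossible

Whatever the first load, the items left behind include a forbidden pair without the drover. No opening move is safe, so no plan exists.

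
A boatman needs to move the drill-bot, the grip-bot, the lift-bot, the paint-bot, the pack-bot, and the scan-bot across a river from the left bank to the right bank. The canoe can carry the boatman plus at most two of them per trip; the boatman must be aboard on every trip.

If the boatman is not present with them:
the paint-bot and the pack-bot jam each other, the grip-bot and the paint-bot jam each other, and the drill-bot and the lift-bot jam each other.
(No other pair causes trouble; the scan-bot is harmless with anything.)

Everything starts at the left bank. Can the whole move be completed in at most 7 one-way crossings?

Yes — this plan uses 7 crossings (≤ 7):
1. Boatman goes to the right bank with the drill-bot and the paint-bot.
2. Boatman goes back to the left bank alone.
3. Boatman goes to the right bank with the grip-bot.
4. Boatman goes back to the left bank with the paint-bot.
5. Boatman goes to the right bank with the pack-bot and the scan-bot.
6. Boatman goes back to the left bank alone.
7. Boatman goes to the right bank with the lift-bot and the paint-bot.

Yes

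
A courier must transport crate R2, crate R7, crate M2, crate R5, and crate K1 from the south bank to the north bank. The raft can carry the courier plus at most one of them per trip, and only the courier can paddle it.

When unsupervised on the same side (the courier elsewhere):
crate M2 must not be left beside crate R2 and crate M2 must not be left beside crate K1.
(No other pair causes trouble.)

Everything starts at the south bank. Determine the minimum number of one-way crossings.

11

Counting alone: the courier can take at most 1 across per trip to the north bank, so moving all 5 needs at least 5 loaded trips out, with a return between consecutive ones — at least 9 crossings.
The safety rule pushes this higher. Following every safe sequence of crossings, the most of the 5 that can be at the north bank as the raft arrives there on crossing 9 is 4 — never all 5.
So no plan with fewer than 11 crossings exists, and this one achieves 11:
1. Courier goes to the north bank with crate M2.
2. Courier goes back to the south bank alone.
3. Courier goes to the north bank with crate R2.
4. Courier goes back to the south bank with crate M2.
5. Courier goes to the north bank with crate K1.
6. Courier goes back to the south bank alone.
7. Courier goes to the north bank with crate R7.
8. Courier goes back to the south bank alone.
9. Courier goes to the north bank with crate R5.
10. Courier goes back to the south bank alone.
11. Courier goes to the north bank with crate M2.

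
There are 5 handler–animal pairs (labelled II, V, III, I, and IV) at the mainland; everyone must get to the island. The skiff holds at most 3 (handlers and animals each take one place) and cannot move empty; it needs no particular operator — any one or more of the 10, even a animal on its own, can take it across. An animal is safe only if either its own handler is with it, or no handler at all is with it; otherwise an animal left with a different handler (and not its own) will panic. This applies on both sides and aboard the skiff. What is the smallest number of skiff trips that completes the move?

Counting alone: each trip to the island takes at most 3 across and each return brings at least 1 back, so after t trips out (and t−1 returns) at most 3t − (t−1) of the 10 are across; that first reaches 10 at t = 5, so at least 9 crossings are needed.
The safety rule pushes this higher. Following every safe sequence of crossings, the most of the 10 that can be at the island as the skiff arrives there on crossing 9 is 9 — never all 10.
So no plan with fewer than 11 crossings exists, and this one achieves 11:
1. animal II and handler II cross → the island.
2. handler II crosses ← the mainland.
3. animal I, animal III, and animal V cross → the island.
4. animal II crosses ← the mainland.
5. handler I, handler III, and handler V cross → the island.
6. animal V and handler V cross ← the mainland.
7. handler II, handler IV, and handler V cross → the island.
8. animal III crosses ← the mainland.
9. animal II and animal V cross → the island.
10. animal II crosses ← the mainland.
11. animal II, animal III, and animal IV cross → the island.

11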